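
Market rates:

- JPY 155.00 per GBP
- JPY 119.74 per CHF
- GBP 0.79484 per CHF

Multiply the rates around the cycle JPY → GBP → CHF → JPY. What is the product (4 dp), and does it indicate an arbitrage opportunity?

0.9719 (arbitrage exists)

Around JPY → GBP → CHF → JPY: 1 ÷ 155.00 ÷ 0.79484 × 119.74 = 0.971914
Product < 1; profitable direction is JPY → CHF → GBP → JPY.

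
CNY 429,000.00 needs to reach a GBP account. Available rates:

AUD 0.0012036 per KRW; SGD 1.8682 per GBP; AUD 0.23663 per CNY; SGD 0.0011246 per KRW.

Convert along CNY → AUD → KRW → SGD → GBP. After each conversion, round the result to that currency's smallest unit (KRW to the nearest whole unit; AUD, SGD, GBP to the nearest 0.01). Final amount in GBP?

CNY 429,000.00 × 0.23663 = AUD 101,514.27
AUD 101,514.27 ÷ 0.0012036 = KRW 84,342,198
KRW 84,342,198 × 0.0011246 = SGD 94,851.24
SGD 94,851.24 ÷ 1.8682 = GBP 50,771.46

GBP 50,771.46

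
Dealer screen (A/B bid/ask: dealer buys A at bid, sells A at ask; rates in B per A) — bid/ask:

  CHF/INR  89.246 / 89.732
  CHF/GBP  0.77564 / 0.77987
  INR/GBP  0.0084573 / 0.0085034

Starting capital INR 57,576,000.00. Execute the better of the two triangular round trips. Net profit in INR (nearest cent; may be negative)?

Best loop INR → CHF → GBP → INR:
INR 57,576,000.00 ÷ 89.732 (buy CHF at ask) = CHF 641,644.01
CHF 641,644.01 × 0.77564 (sell CHF at bid) = GBP 497,684.76
GBP 497,684.76 ÷ 0.0085034 (buy INR at ask) = INR 58,527,736.82

Net profit: INR 951,736.82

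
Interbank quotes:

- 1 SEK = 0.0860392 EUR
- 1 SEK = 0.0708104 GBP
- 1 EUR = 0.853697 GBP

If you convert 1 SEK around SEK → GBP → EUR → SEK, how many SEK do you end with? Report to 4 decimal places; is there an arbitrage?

0.9640 (arbitrage exists)

Around SEK → GBP → EUR → SEK: 1 × 0.0708104 ÷ 0.853697 ÷ 0.0860392 = 0.964044
Product < 1; profitable direction is SEK → EUR → GBP → SEK.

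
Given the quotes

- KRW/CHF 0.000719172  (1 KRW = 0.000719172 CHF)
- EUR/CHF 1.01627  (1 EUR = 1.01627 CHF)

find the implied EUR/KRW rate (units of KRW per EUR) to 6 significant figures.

EUR/KRW = 1413.11

1 EUR × 1.01627 = 1.01627 CHF
1.01627 CHF ÷ 0.000719172 = 1413.11 KRW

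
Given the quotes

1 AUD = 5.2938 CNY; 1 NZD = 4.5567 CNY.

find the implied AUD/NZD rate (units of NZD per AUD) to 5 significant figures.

AUD/NZD = 1.1618

1 AUD × 5.2938 = 5.2938 CNY
5.2938 CNY ÷ 4.5567 = 1.16176 NZD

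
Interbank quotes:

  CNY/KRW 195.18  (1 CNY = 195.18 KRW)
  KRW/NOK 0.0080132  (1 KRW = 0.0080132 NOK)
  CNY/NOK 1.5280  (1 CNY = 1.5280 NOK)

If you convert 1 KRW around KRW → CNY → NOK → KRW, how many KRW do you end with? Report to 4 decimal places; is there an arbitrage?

Around KRW → CNY → NOK → KRW: 1 ÷ 195.18 × 1.5280 ÷ 0.0080132 = 0.976972
Product < 1; profitable direction is KRW → NOK → CNY → KRW.

0.9770 (arbitrage exists)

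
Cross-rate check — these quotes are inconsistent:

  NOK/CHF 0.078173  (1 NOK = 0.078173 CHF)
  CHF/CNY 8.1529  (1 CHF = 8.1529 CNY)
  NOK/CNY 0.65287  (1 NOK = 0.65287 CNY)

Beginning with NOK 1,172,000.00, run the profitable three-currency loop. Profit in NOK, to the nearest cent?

Profitable loop is NOK → CNY → CHF → NOK:
NOK 1,172,000.00 × 0.65287 = CNY 765,163.64
CNY 765,163.64 ÷ 8.1529 = CHF 93,851.71
CHF 93,851.71 ÷ 0.078173 = NOK 1,200,564.31
Profit = NOK 1,200,564.31 − NOK 1,172,000.00

Profit: NOK 28,564.31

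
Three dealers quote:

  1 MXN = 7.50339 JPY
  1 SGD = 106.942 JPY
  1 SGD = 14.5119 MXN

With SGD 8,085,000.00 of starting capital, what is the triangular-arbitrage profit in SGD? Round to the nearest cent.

Profitable loop is SGD → MXN → JPY → SGD:
SGD 8,085,000.00 × 14.5119 = MXN 117,328,711.50
MXN 117,328,711.50 × 7.50339 = JPY 880,363,081
JPY 880,363,081 ÷ 106.942 = SGD 8,232,154.63
Profit = SGD 8,232,154.63 − SGD 8,085,000.00

Profit: SGD 147,154.63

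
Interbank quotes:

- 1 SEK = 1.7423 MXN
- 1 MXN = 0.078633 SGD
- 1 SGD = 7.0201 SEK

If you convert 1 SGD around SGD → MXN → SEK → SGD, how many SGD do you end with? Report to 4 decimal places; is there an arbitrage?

Around SGD → MXN → SEK → SGD: 1 ÷ 0.078633 ÷ 1.7423 ÷ 7.0201 = 1.039750
Product > 1; profitable direction is SGD → MXN → SEK → SGD.

1.0397 (arbitrage exists)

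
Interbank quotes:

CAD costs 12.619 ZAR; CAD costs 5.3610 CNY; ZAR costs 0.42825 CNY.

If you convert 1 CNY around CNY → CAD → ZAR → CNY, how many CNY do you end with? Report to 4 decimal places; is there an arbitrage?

Around CNY → CAD → ZAR → CNY: 1 ÷ 5.3610 × 12.619 × 0.42825 = 1.008037
Product > 1; profitable direction is CNY → CAD → ZAR → CNY.

1.0080 (arbitrage exists)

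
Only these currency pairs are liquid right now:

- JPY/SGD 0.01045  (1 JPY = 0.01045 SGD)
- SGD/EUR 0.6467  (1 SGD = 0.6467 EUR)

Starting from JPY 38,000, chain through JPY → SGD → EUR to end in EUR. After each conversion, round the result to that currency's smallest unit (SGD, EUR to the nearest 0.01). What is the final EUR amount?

JPY 38,000 × 0.01045 = SGD 397.10
SGD 397.10 × 0.6467 = EUR 256.80

EUR 256.80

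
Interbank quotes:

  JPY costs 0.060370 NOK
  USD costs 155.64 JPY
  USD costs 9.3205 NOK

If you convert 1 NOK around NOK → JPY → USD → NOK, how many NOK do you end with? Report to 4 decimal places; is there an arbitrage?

0.9920 (arbitrage exists)

Around NOK → JPY → USD → NOK: 1 ÷ 0.060370 ÷ 155.64 × 9.3205 = 0.991966
Product < 1; profitable direction is NOK → USD → JPY → NOK.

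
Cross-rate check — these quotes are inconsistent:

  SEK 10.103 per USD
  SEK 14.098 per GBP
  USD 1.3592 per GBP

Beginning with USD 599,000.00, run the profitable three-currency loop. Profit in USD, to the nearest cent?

Profitable loop is USD → GBP → SEK → USD:
USD 599,000.00 ÷ 1.3592 = GBP 440,700.41
GBP 440,700.41 × 14.098 = SEK 6,212,994.41
SEK 6,212,994.41 ÷ 10.103 = USD 614,965.30
Profit = USD 614,965.30 − USD 599,000.00

Profit: USD 15,965.30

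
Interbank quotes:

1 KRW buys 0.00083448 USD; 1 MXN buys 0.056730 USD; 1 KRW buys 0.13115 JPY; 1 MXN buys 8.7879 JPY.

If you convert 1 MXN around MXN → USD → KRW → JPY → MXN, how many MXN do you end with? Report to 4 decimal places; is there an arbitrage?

Around MXN → USD → KRW → JPY → MXN: 1 × 0.056730 ÷ 0.00083448 × 0.13115 ÷ 8.7879 = 1.014565
Product > 1; profitable direction is MXN → USD → KRW → JPY → MXN.

1.0146 (arbitrage exists)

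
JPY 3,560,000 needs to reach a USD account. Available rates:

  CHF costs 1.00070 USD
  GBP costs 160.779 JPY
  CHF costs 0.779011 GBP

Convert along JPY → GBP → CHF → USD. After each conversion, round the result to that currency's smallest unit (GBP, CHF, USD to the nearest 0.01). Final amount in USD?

USD 28,443.38

JPY 3,560,000 ÷ 160.779 = GBP 22,142.20
GBP 22,142.20 ÷ 0.779011 = CHF 28,423.48
CHF 28,423.48 × 1.00070 = USD 28,443.38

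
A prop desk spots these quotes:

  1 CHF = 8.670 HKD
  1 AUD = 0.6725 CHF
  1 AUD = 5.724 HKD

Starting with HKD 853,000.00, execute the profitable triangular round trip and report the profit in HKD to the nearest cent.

Profit: HKD 15,881.98

Profitable loop is HKD → AUD → CHF → HKD:
HKD 853,000.00 ÷ 5.724 = AUD 149,021.66
AUD 149,021.66 × 0.6725 = CHF 100,217.07
CHF 100,217.07 × 8.670 = HKD 868,881.98
Profit = HKD 868,881.98 − HKD 853,000.00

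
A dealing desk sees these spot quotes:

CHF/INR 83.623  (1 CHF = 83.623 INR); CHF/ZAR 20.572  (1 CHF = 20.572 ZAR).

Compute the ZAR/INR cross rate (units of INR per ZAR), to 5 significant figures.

ZAR/INR = 4.0649

1 ZAR ÷ 20.572 = 0.0486098 CHF
0.0486098 CHF × 83.623 = 4.06489 INR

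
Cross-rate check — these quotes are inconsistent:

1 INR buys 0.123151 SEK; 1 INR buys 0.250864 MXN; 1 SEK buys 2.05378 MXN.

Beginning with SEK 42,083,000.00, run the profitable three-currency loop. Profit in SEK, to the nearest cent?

Profit: SEK 345,747.58

Profitable loop is SEK → MXN → INR → SEK:
SEK 42,083,000.00 × 2.05378 = MXN 86,429,223.74
MXN 86,429,223.74 ÷ 0.250864 = INR 344,526,212.37
INR 344,526,212.37 × 0.123151 = SEK 42,428,747.58
Profit = SEK 42,428,747.58 − SEK 42,083,000.00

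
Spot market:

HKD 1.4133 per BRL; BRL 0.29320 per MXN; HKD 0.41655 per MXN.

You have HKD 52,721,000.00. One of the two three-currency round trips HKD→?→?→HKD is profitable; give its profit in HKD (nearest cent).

Profitable loop is HKD → BRL → MXN → HKD:
HKD 52,721,000.00 ÷ 1.4133 = BRL 37,303,474.14
BRL 37,303,474.14 ÷ 0.29320 = MXN 127,228,765.82
MXN 127,228,765.82 × 0.41655 = HKD 52,997,142.40
Profit = HKD 52,997,142.40 − HKD 52,721,000.00

Profit: HKD 276,142.40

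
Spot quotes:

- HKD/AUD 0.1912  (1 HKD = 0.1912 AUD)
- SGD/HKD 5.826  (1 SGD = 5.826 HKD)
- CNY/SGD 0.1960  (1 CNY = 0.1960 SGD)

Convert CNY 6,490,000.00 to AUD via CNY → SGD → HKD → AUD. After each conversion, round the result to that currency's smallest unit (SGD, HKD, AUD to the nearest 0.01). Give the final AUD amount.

CNY 6,490,000.00 × 0.1960 = SGD 1,272,040.00
SGD 1,272,040.00 × 5.826 = HKD 7,410,905.04
HKD 7,410,905.04 × 0.1912 = AUD 1,416,965.04

AUD 1,416,965.04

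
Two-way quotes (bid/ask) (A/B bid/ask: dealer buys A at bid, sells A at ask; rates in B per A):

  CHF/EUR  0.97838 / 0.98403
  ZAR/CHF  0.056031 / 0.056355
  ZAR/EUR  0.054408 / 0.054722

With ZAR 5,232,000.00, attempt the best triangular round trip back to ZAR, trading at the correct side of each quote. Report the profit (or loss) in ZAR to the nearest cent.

Best loop ZAR → CHF → EUR → ZAR:
ZAR 5,232,000.00 × 0.056031 (sell ZAR at bid) = CHF 293,154.19
CHF 293,154.19 × 0.97838 (sell CHF at bid) = EUR 286,816.20
EUR 286,816.20 ÷ 0.054722 (buy ZAR at ask) = ZAR 5,241,332.52

Net profit: ZAR 9,332.52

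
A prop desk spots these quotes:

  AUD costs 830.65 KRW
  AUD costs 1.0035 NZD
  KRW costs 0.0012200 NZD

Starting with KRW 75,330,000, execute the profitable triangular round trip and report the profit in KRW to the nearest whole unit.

Profitable loop is KRW → NZD → AUD → KRW:
KRW 75,330,000 × 0.0012200 = NZD 91,902.60
NZD 91,902.60 ÷ 1.0035 = AUD 91,582.06
AUD 91,582.06 × 830.65 = KRW 76,072,640
Profit = KRW 76,072,640 − KRW 75,330,000

Profit: KRW 742,640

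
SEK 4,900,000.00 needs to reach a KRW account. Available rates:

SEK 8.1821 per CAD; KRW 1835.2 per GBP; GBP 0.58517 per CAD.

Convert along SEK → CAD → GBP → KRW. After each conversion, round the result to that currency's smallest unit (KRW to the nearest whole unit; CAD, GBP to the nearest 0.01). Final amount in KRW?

SEK 4,900,000.00 ÷ 8.1821 = CAD 598,868.26
CAD 598,868.26 × 0.58517 = GBP 350,439.74
GBP 350,439.74 × 1835.2 = KRW 643,127,011

KRW 643,127,011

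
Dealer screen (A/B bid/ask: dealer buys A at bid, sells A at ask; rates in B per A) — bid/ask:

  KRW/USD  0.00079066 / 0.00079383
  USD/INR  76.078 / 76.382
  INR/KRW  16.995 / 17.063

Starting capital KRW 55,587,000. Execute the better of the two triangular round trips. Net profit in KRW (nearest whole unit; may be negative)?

Net profit: KRW 1,238,499

Best loop KRW → USD → INR → KRW:
KRW 55,587,000 × 0.00079066 (sell KRW at bid) = USD 43,950.42
USD 43,950.42 × 76.078 (sell USD at bid) = INR 3,343,659.86
INR 3,343,659.86 × 16.995 (sell INR at bid) = KRW 56,825,499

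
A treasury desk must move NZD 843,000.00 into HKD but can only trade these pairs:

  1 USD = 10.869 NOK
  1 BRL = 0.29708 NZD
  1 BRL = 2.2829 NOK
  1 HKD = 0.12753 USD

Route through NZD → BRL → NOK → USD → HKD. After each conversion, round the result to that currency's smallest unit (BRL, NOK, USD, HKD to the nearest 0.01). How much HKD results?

HKD 4,673,466.16

NZD 843,000.00 ÷ 0.29708 = BRL 2,837,619.50
BRL 2,837,619.50 × 2.2829 = NOK 6,478,001.56
NOK 6,478,001.56 ÷ 10.869 = USD 596,007.14
USD 596,007.14 ÷ 0.12753 = HKD 4,673,466.16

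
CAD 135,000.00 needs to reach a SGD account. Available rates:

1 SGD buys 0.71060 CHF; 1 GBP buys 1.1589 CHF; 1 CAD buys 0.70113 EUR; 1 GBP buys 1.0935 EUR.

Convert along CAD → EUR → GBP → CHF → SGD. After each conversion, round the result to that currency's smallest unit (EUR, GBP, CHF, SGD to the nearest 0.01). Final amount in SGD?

SGD 141,167.37

CAD 135,000.00 × 0.70113 = EUR 94,652.55
EUR 94,652.55 ÷ 1.0935 = GBP 86,559.26
GBP 86,559.26 × 1.1589 = CHF 100,313.53
CHF 100,313.53 ÷ 0.71060 = SGD 141,167.37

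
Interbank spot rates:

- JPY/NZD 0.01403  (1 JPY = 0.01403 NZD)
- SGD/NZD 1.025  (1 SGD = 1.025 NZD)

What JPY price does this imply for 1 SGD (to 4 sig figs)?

SGD/JPY = 73.06

1 SGD × 1.025 = 1.025 NZD
1.025 NZD ÷ 0.01403 = 73.0577 JPY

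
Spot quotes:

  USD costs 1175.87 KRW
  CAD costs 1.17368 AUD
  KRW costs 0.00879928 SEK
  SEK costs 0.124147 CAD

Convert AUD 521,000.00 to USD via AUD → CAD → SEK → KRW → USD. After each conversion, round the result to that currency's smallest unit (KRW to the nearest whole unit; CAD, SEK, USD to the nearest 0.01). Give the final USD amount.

AUD 521,000.00 ÷ 1.17368 = CAD 443,902.94
CAD 443,902.94 ÷ 0.124147 = SEK 3,575,623.58
SEK 3,575,623.58 ÷ 0.00879928 = KRW 406,354,109
KRW 406,354,109 ÷ 1175.87 = USD 345,577.41

USD 345,577.41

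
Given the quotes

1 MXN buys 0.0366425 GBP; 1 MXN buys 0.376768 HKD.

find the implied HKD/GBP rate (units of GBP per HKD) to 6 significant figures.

1 HKD ÷ 0.376768 = 2.65415 MXN
2.65415 MXN × 0.0366425 = 0.0972548 GBP

HKD/GBP = 0.0972548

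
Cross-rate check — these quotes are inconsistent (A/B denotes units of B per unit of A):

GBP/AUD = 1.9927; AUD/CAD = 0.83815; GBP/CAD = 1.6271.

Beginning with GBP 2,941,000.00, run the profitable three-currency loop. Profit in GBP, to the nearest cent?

Profitable loop is GBP → AUD → CAD → GBP:
GBP 2,941,000.00 × 1.9927 = AUD 5,860,530.70
AUD 5,860,530.70 × 0.83815 = CAD 4,912,003.81
CAD 4,912,003.81 ÷ 1.6271 = GBP 3,018,870.26
Profit = GBP 3,018,870.26 − GBP 2,941,000.00

Profit: GBP 77,870.26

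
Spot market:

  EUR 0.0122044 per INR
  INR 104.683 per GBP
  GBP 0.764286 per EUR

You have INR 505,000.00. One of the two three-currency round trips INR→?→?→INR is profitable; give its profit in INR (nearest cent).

Profit: INR 12,181.38

Profitable loop is INR → GBP → EUR → INR:
INR 505,000.00 ÷ 104.683 = GBP 4,824.09
GBP 4,824.09 ÷ 0.764286 = EUR 6,311.89
EUR 6,311.89 ÷ 0.0122044 = INR 517,181.38
Profit = INR 517,181.38 − INR 505,000.00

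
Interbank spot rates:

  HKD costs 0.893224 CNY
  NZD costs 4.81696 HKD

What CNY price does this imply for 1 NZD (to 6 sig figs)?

NZD/CNY = 4.30262

1 NZD × 4.81696 = 4.81696 HKD
4.81696 HKD × 0.893224 = 4.30262 CNY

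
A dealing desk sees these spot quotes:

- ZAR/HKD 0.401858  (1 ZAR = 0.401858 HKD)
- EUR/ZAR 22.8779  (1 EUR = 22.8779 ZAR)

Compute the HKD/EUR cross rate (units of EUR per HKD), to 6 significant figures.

1 HKD ÷ 0.401858 = 2.48844 ZAR
2.48844 ZAR ÷ 22.8779 = 0.108771 EUR

HKD/EUR = 0.108771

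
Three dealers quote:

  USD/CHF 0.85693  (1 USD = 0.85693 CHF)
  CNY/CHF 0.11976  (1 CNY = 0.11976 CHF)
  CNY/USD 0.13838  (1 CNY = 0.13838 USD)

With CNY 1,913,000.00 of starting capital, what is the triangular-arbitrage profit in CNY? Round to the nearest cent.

Profit: CNY 19,004.28

Profitable loop is CNY → CHF → USD → CNY:
CNY 1,913,000.00 × 0.11976 = CHF 229,100.88
CHF 229,100.88 ÷ 0.85693 = USD 267,350.75
USD 267,350.75 ÷ 0.13838 = CNY 1,932,004.28
Profit = CNY 1,932,004.28 − CNY 1,913,000.00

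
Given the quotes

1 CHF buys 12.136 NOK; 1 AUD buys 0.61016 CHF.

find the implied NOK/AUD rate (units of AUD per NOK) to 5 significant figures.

NOK/AUD = 0.13505

1 NOK ÷ 12.136 = 0.0823995 CHF
0.0823995 CHF ÷ 0.61016 = 0.135046 AUD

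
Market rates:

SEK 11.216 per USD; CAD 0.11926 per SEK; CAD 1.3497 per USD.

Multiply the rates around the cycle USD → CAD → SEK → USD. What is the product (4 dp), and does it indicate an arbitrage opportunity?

1.0090 (arbitrage exists)

Around USD → CAD → SEK → USD: 1 × 1.3497 ÷ 0.11926 ÷ 11.216 = 1.009031
Product > 1; profitable direction is USD → CAD → SEK → USD.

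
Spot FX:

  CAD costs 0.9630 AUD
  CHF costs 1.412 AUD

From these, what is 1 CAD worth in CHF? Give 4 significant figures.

1 CAD × 0.9630 = 0.963 AUD
0.963 AUD ÷ 1.412 = 0.682011 CHF

CAD/CHF = 0.6820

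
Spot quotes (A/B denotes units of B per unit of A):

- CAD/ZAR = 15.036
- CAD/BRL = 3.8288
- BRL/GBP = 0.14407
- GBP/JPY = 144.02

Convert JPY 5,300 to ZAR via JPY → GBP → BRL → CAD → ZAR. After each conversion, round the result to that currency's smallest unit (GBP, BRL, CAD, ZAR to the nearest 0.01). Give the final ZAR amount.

JPY 5,300 ÷ 144.02 = GBP 36.80
GBP 36.80 ÷ 0.14407 = BRL 255.43
BRL 255.43 ÷ 3.8288 = CAD 66.71
CAD 66.71 × 15.036 = ZAR 1,003.05

ZAR 1,003.05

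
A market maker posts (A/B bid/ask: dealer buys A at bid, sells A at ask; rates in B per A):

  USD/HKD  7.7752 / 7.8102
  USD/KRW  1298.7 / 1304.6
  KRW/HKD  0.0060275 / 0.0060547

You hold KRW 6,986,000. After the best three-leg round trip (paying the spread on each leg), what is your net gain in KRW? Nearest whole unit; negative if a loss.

Net profit: KRW 15,845

Best loop KRW → HKD → USD → KRW:
KRW 6,986,000 × 0.0060275 (sell KRW at bid) = HKD 42,108.11
HKD 42,108.11 ÷ 7.8102 (buy USD at ask) = USD 5,391.43
USD 5,391.43 × 1298.7 (sell USD at bid) = KRW 7,001,845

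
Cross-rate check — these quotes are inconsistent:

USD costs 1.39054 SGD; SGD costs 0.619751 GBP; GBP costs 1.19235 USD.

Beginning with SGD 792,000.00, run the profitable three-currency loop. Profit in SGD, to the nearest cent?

Profitable loop is SGD → GBP → USD → SGD:
SGD 792,000.00 × 0.619751 = GBP 490,842.79
GBP 490,842.79 × 1.19235 = USD 585,256.40
USD 585,256.40 × 1.39054 = SGD 813,822.44
Profit = SGD 813,822.44 − SGD 792,000.00

Profit: SGD 21,822.44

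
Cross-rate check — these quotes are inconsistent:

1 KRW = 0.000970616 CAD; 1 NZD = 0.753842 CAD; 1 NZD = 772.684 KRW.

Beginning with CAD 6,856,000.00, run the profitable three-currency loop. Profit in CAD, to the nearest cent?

Profit: CAD 35,309.79

Profitable loop is CAD → KRW → NZD → CAD:
CAD 6,856,000.00 ÷ 0.000970616 = KRW 7,063,555,515
KRW 7,063,555,515 ÷ 772.684 = NZD 9,141,583.77
NZD 9,141,583.77 × 0.753842 = CAD 6,891,309.79
Profit = CAD 6,891,309.79 − CAD 6,856,000.00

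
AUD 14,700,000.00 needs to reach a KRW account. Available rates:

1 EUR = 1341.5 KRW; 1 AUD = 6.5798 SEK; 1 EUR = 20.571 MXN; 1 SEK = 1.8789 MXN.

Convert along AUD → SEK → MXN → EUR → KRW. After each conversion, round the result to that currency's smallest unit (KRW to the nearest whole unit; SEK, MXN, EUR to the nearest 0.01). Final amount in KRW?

AUD 14,700,000.00 × 6.5798 = SEK 96,723,060.00
SEK 96,723,060.00 × 1.8789 = MXN 181,732,957.43
MXN 181,732,957.43 ÷ 20.571 = EUR 8,834,425.04
EUR 8,834,425.04 × 1341.5 = KRW 11,851,381,191

KRW 11,851,381,191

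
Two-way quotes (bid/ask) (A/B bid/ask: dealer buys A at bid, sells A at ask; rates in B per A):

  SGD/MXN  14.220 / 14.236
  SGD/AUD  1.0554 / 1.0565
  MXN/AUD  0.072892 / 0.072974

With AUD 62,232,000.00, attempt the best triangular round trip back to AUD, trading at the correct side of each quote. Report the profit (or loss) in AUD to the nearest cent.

Best loop AUD → MXN → SGD → AUD:
AUD 62,232,000.00 ÷ 0.072974 (buy MXN at ask) = MXN 852,796,886.56
MXN 852,796,886.56 ÷ 14.236 (buy SGD at ask) = SGD 59,904,248.85
SGD 59,904,248.85 × 1.0554 (sell SGD at bid) = AUD 63,222,944.23

Net profit: AUD 990,944.23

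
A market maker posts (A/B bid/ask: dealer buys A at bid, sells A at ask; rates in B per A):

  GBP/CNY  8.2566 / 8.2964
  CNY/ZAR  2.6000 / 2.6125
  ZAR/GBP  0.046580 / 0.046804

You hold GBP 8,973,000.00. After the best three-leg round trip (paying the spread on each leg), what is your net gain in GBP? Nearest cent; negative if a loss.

Net result: GBP -535.57 (no profitable arbitrage after spreads)

Best loop GBP → CNY → ZAR → GBP:
GBP 8,973,000.00 × 8.2566 (sell GBP at bid) = CNY 74,086,471.80
CNY 74,086,471.80 × 2.6000 (sell CNY at bid) = ZAR 192,624,826.68
ZAR 192,624,826.68 × 0.046580 (sell ZAR at bid) = GBP 8,972,464.43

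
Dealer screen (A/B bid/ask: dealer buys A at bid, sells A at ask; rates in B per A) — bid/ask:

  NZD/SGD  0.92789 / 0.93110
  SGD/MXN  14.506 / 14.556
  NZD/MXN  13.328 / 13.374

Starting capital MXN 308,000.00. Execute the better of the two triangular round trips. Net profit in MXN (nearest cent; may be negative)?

Best loop MXN → NZD → SGD → MXN:
MXN 308,000.00 ÷ 13.374 (buy NZD at ask) = NZD 23,029.76
NZD 23,029.76 × 0.92789 (sell NZD at bid) = SGD 21,369.08
SGD 21,369.08 × 14.506 (sell SGD at bid) = MXN 309,979.92

Net profit: MXN 1,979.92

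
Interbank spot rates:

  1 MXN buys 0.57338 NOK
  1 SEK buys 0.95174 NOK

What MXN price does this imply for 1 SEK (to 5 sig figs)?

SEK/MXN = 1.6599

1 SEK × 0.95174 = 0.95174 NOK
0.95174 NOK ÷ 0.57338 = 1.65988 MXN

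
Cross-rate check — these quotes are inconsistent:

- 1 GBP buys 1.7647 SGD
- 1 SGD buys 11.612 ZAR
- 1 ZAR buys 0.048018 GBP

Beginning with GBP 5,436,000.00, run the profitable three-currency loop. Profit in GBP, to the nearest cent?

Profit: GBP 88,557.12

Profitable loop is GBP → ZAR → SGD → GBP:
GBP 5,436,000.00 ÷ 0.048018 = ZAR 113,207,547.17
ZAR 113,207,547.17 ÷ 11.612 = SGD 9,749,185.94
SGD 9,749,185.94 ÷ 1.7647 = GBP 5,524,557.12
Profit = GBP 5,524,557.12 − GBP 5,436,000.00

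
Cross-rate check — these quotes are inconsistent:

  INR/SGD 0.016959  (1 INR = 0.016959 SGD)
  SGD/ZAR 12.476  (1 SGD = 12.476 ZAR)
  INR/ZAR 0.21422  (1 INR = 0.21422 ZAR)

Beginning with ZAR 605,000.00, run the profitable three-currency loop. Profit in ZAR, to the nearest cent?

Profitable loop is ZAR → SGD → INR → ZAR:
ZAR 605,000.00 ÷ 12.476 = SGD 48,493.11
SGD 48,493.11 ÷ 0.016959 = INR 2,859,431.97
INR 2,859,431.97 × 0.21422 = ZAR 612,547.52
Profit = ZAR 612,547.52 − ZAR 605,000.00

Profit: ZAR 7,547.52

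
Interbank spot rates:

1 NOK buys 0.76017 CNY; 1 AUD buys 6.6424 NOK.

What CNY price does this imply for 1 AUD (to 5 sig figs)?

AUD/CNY = 5.0494

1 AUD × 6.6424 = 6.6424 NOK
6.6424 NOK × 0.76017 = 5.04935 CNY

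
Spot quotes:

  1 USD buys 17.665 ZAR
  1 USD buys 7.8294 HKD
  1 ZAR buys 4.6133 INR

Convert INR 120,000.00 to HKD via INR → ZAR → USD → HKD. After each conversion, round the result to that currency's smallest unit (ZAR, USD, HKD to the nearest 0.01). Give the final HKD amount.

INR 120,000.00 ÷ 4.6133 = ZAR 26,011.75
ZAR 26,011.75 ÷ 17.665 = USD 1,472.50
USD 1,472.50 × 7.8294 = HKD 11,528.79

HKD 11,528.79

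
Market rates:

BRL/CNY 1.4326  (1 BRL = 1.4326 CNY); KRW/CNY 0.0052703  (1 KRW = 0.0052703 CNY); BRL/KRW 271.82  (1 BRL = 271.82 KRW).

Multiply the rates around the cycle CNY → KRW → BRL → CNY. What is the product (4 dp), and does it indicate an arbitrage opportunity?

Around CNY → KRW → BRL → CNY: 1 ÷ 0.0052703 ÷ 271.82 × 1.4326 = 1.000019
Product ≈ 1 (deviation 0.002%, within rounding noise).

1.0000 (no arbitrage)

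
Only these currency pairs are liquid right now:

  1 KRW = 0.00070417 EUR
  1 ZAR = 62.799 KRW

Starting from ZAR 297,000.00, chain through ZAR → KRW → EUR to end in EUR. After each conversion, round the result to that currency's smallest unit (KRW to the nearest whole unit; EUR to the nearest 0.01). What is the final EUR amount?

EUR 13,133.69

ZAR 297,000.00 × 62.799 = KRW 18,651,303
KRW 18,651,303 × 0.00070417 = EUR 13,133.69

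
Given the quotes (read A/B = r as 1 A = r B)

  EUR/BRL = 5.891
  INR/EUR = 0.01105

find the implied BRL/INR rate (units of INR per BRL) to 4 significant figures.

1 BRL ÷ 5.891 = 0.16975 EUR
0.16975 EUR ÷ 0.01105 = 15.362 INR

BRL/INR = 15.36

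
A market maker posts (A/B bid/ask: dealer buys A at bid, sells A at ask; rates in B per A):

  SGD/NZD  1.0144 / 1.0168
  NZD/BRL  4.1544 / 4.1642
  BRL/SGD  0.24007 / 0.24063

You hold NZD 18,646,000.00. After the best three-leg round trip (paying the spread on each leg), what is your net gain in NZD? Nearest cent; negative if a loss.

Best loop NZD → BRL → SGD → NZD:
NZD 18,646,000.00 × 4.1544 (sell NZD at bid) = BRL 77,462,942.40
BRL 77,462,942.40 × 0.24007 (sell BRL at bid) = SGD 18,596,528.58
SGD 18,596,528.58 × 1.0144 (sell SGD at bid) = NZD 18,864,318.59

Net profit: NZD 218,318.59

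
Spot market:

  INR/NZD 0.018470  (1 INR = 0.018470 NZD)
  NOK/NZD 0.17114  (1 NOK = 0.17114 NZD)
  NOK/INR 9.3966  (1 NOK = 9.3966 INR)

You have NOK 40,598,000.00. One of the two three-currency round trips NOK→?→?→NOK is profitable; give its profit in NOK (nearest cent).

Profitable loop is NOK → INR → NZD → NOK:
NOK 40,598,000.00 × 9.3966 = INR 381,483,166.80
INR 381,483,166.80 × 0.018470 = NZD 7,045,994.09
NZD 7,045,994.09 ÷ 0.17114 = NOK 41,170,936.61
Profit = NOK 41,170,936.61 − NOK 40,598,000.00

Profit: NOK 572,936.61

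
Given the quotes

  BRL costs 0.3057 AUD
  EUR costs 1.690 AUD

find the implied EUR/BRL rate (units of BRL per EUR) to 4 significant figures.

1 EUR × 1.690 = 1.69 AUD
1.69 AUD ÷ 0.3057 = 5.5283 BRL

EUR/BRL = 5.528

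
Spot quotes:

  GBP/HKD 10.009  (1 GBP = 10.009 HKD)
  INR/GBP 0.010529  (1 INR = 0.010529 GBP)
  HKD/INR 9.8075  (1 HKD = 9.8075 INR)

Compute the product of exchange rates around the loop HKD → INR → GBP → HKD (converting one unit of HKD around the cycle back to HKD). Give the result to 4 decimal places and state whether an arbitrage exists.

Around HKD → INR → GBP → HKD: 1 × 9.8075 × 0.010529 × 10.009 = 1.033561
Product > 1; profitable direction is HKD → INR → GBP → HKD.

1.0336 (arbitrage exists)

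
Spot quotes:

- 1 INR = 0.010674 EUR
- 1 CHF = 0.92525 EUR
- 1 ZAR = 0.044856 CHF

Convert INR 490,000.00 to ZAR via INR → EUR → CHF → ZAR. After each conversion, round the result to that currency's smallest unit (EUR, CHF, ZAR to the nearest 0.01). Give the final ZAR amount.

ZAR 126,021.27

INR 490,000.00 × 0.010674 = EUR 5,230.26
EUR 5,230.26 ÷ 0.92525 = CHF 5,652.81
CHF 5,652.81 ÷ 0.044856 = ZAR 126,021.27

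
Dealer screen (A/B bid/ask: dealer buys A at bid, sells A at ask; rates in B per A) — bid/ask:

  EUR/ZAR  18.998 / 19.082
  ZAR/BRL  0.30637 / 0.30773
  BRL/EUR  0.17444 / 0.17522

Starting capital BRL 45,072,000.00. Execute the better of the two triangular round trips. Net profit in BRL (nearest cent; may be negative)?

Best loop BRL → EUR → ZAR → BRL:
BRL 45,072,000.00 × 0.17444 (sell BRL at bid) = EUR 7,862,359.68
EUR 7,862,359.68 × 18.998 (sell EUR at bid) = ZAR 149,369,109.20
ZAR 149,369,109.20 × 0.30637 (sell ZAR at bid) = BRL 45,762,213.99

Net profit: BRL 690,213.99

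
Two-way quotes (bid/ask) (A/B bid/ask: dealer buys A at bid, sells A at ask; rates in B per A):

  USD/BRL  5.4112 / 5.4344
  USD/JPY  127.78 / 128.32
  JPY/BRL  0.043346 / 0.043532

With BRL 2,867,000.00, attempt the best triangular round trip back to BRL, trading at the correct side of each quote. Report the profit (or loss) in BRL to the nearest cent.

Best loop BRL → USD → JPY → BRL:
BRL 2,867,000.00 ÷ 5.4344 (buy USD at ask) = USD 527,565.14
USD 527,565.14 × 127.78 (sell USD at bid) = JPY 67,412,274
JPY 67,412,274 × 0.043346 (sell JPY at bid) = BRL 2,922,052.41

Net profit: BRL 55,052.41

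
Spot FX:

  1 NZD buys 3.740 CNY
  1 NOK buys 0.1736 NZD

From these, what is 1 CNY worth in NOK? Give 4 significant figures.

CNY/NOK = 1.540

1 CNY ÷ 3.740 = 0.26738 NZD
0.26738 NZD ÷ 0.1736 = 1.54021 NOK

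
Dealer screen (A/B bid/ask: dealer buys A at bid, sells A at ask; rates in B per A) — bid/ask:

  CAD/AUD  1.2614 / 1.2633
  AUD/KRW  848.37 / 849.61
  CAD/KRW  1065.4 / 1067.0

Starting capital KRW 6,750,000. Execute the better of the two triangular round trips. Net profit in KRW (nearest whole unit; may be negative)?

Net profit: KRW 19,826

Best loop KRW → CAD → AUD → KRW:
KRW 6,750,000 ÷ 1067.0 (buy CAD at ask) = CAD 6,326.15
CAD 6,326.15 × 1.2614 (sell CAD at bid) = AUD 7,979.80
AUD 7,979.80 × 848.37 (sell AUD at bid) = KRW 6,769,826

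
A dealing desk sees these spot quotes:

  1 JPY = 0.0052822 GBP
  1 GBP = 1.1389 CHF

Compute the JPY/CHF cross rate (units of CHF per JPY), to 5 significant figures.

1 JPY × 0.0052822 = 0.0052822 GBP
0.0052822 GBP × 1.1389 = 0.0060159 CHF

JPY/CHF = 0.0060159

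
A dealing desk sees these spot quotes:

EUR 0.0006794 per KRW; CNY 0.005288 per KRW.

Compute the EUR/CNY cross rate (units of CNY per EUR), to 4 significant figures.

1 EUR ÷ 0.0006794 = 1471.89 KRW
1471.89 KRW × 0.005288 = 7.78334 CNY

EUR/CNY = 7.783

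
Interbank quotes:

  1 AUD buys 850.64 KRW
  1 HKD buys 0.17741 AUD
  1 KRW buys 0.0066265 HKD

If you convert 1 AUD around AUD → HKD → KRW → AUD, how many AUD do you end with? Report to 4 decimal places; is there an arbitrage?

1.0000 (no arbitrage)

Around AUD → HKD → KRW → AUD: 1 ÷ 0.17741 ÷ 0.0066265 ÷ 850.64 = 0.999981
Product ≈ 1 (deviation 0.002%, within rounding noise).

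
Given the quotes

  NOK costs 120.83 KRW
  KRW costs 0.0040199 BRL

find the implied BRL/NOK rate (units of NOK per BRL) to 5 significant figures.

1 BRL ÷ 0.0040199 = 248.762 KRW
248.762 KRW ÷ 120.83 = 2.05878 NOK

BRL/NOK = 2.0588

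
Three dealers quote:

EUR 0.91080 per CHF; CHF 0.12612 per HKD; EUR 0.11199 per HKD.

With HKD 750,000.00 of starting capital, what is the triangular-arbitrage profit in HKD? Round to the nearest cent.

Profit: HKD 19,288.08

Profitable loop is HKD → CHF → EUR → HKD:
HKD 750,000.00 × 0.12612 = CHF 94,590.00
CHF 94,590.00 × 0.91080 = EUR 86,152.57
EUR 86,152.57 ÷ 0.11199 = HKD 769,288.08
Profit = HKD 769,288.08 − HKD 750,000.00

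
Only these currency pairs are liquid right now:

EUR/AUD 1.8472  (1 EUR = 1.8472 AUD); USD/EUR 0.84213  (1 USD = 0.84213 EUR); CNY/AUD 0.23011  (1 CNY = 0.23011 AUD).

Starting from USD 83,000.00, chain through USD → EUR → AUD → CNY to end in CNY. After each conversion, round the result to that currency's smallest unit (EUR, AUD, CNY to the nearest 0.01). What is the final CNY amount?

CNY 561,094.04

USD 83,000.00 × 0.84213 = EUR 69,896.79
EUR 69,896.79 × 1.8472 = AUD 129,113.35
AUD 129,113.35 ÷ 0.23011 = CNY 561,094.04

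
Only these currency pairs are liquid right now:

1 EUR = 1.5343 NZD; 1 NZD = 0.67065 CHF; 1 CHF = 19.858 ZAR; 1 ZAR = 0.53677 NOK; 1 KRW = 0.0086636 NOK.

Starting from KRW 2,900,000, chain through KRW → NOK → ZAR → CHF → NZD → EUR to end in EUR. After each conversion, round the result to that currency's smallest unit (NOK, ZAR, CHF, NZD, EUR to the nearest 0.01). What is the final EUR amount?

KRW 2,900,000 × 0.0086636 = NOK 25,124.44
NOK 25,124.44 ÷ 0.53677 = ZAR 46,806.71
ZAR 46,806.71 ÷ 19.858 = CHF 2,357.07
CHF 2,357.07 ÷ 0.67065 = NZD 3,514.61
NZD 3,514.61 ÷ 1.5343 = EUR 2,290.69

EUR 2,290.69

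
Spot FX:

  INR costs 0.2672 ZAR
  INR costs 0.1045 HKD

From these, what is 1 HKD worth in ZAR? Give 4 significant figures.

1 HKD ÷ 0.1045 = 9.56938 INR
9.56938 INR × 0.2672 = 2.55694 ZAR

HKD/ZAR = 2.557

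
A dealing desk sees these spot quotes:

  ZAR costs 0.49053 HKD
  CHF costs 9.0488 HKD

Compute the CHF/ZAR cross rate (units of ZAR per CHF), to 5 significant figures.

1 CHF × 9.0488 = 9.0488 HKD
9.0488 HKD ÷ 0.49053 = 18.447 ZAR

CHF/ZAR = 18.447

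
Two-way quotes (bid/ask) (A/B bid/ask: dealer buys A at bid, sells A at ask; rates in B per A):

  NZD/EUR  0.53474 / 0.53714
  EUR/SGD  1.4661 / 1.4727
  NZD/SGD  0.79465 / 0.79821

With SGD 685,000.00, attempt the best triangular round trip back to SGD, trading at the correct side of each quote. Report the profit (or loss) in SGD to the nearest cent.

Best loop SGD → EUR → NZD → SGD:
SGD 685,000.00 ÷ 1.4727 (buy EUR at ask) = EUR 465,132.07
EUR 465,132.07 ÷ 0.53714 (buy NZD at ask) = NZD 865,941.97
NZD 865,941.97 × 0.79465 (sell NZD at bid) = SGD 688,120.79

Net profit: SGD 3,120.79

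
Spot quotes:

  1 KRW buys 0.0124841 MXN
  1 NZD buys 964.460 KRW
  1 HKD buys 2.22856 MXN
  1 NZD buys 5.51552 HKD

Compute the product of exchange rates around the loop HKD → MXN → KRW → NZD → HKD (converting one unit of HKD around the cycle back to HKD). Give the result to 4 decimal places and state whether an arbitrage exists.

1.0209 (arbitrage exists)

Around HKD → MXN → KRW → NZD → HKD: 1 × 2.22856 ÷ 0.0124841 ÷ 964.460 × 5.51552 = 1.020867
Product > 1; profitable direction is HKD → MXN → KRW → NZD → HKD.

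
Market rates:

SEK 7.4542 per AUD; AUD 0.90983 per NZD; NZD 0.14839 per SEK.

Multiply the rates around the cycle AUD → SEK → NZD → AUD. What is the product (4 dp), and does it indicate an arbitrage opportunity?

Around AUD → SEK → NZD → AUD: 1 × 7.4542 × 0.14839 × 0.90983 = 1.006389
Product > 1; profitable direction is AUD → SEK → NZD → AUD.

1.0064 (arbitrage exists)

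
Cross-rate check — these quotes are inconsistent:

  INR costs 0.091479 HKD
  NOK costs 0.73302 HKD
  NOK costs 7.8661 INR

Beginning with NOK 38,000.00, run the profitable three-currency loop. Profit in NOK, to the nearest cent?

Profitable loop is NOK → HKD → INR → NOK:
NOK 38,000.00 × 0.73302 = HKD 27,854.76
HKD 27,854.76 ÷ 0.091479 = INR 304,493.49
INR 304,493.49 ÷ 7.8661 = NOK 38,709.59
Profit = NOK 38,709.59 − NOK 38,000.00

Profit: NOK 709.59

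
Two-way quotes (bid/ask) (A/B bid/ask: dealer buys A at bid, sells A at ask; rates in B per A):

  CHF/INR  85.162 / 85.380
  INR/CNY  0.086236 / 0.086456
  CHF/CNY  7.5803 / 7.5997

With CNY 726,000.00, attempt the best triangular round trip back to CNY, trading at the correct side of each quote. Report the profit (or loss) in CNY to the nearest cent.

Best loop CNY → INR → CHF → CNY:
CNY 726,000.00 ÷ 0.086456 (buy INR at ask) = INR 8,397,335.06
INR 8,397,335.06 ÷ 85.380 (buy CHF at ask) = CHF 98,352.48
CHF 98,352.48 × 7.5803 (sell CHF at bid) = CNY 745,541.33

Net profit: CNY 19,541.33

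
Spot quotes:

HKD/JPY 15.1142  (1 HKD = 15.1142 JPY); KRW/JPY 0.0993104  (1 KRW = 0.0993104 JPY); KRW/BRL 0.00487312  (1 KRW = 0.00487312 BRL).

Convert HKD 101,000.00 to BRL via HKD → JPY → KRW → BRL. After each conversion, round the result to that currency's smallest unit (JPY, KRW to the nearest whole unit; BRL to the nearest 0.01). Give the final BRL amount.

BRL 74,906.39

HKD 101,000.00 × 15.1142 = JPY 1,526,534
JPY 1,526,534 ÷ 0.0993104 = KRW 15,371,341
KRW 15,371,341 × 0.00487312 = BRL 74,906.39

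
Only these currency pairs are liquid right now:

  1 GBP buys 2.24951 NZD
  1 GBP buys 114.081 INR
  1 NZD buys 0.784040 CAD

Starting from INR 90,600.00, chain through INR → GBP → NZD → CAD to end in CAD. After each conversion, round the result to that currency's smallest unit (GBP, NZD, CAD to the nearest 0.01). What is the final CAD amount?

CAD 1,400.68

INR 90,600.00 ÷ 114.081 = GBP 794.17
GBP 794.17 × 2.24951 = NZD 1,786.49
NZD 1,786.49 × 0.784040 = CAD 1,400.68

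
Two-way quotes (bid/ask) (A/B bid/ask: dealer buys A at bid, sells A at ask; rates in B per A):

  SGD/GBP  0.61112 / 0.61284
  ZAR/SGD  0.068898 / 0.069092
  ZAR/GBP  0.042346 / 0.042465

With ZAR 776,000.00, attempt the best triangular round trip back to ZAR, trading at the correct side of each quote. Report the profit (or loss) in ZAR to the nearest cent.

Net profit: ZAR 67.05

Best loop ZAR → GBP → SGD → ZAR:
ZAR 776,000.00 × 0.042346 (sell ZAR at bid) = GBP 32,860.50
GBP 32,860.50 ÷ 0.61284 (buy SGD at ask) = SGD 53,620.02
SGD 53,620.02 ÷ 0.069092 (buy ZAR at ask) = ZAR 776,067.05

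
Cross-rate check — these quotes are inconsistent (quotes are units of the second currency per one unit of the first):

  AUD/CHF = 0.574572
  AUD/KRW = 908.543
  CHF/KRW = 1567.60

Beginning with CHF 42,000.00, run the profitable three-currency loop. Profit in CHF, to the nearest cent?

Profitable loop is CHF → AUD → KRW → CHF:
CHF 42,000.00 ÷ 0.574572 = AUD 73,097.89
AUD 73,097.89 × 908.543 = KRW 66,412,575
KRW 66,412,575 ÷ 1567.60 = CHF 42,365.77
Profit = CHF 42,365.77 − CHF 42,000.00

Profit: CHF 365.77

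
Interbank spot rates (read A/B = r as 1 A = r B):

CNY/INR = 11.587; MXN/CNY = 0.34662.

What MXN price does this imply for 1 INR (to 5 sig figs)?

INR/MXN = 0.24899

1 INR ÷ 11.587 = 0.0863036 CNY
0.0863036 CNY ÷ 0.34662 = 0.248986 MXN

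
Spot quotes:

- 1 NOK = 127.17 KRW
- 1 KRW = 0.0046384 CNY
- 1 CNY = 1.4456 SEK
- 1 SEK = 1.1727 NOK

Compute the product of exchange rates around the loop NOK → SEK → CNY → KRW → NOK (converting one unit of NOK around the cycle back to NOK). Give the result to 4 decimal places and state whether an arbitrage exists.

Around NOK → SEK → CNY → KRW → NOK: 1 ÷ 1.1727 ÷ 1.4456 ÷ 0.0046384 ÷ 127.17 = 1.000028
Product ≈ 1 (deviation 0.003%, within rounding noise).

1.0000 (no arbitrage)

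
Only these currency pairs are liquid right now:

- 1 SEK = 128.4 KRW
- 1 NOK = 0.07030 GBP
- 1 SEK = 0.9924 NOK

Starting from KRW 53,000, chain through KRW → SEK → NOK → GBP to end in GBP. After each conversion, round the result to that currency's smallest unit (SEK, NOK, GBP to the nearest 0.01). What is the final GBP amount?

GBP 28.80

KRW 53,000 ÷ 128.4 = SEK 412.77
SEK 412.77 × 0.9924 = NOK 409.63
NOK 409.63 × 0.07030 = GBP 28.80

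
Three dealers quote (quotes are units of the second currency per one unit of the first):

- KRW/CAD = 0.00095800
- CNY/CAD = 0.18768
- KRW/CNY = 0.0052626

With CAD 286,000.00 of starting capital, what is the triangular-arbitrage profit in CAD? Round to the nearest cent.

Profitable loop is CAD → KRW → CNY → CAD:
CAD 286,000.00 ÷ 0.00095800 = KRW 298,538,622
KRW 298,538,622 × 0.0052626 = CNY 1,571,089.35
CNY 1,571,089.35 × 0.18768 = CAD 294,862.05
Profit = CAD 294,862.05 − CAD 286,000.00

Profit: CAD 8,862.05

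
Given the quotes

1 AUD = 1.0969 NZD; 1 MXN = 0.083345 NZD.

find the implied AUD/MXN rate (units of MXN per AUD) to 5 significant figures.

1 AUD × 1.0969 = 1.0969 NZD
1.0969 NZD ÷ 0.083345 = 13.161 MXN

AUD/MXN = 13.161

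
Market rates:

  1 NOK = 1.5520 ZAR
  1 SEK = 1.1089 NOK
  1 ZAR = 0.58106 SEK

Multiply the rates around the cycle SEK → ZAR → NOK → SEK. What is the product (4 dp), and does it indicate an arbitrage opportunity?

1.0000 (no arbitrage)

Around SEK → ZAR → NOK → SEK: 1 ÷ 0.58106 ÷ 1.5520 ÷ 1.1089 = 0.999988
Product ≈ 1 (deviation 0.001%, within rounding noise).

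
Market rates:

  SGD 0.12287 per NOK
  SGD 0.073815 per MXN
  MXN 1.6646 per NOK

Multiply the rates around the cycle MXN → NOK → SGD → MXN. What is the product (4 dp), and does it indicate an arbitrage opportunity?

1.0000 (no arbitrage)

Around MXN → NOK → SGD → MXN: 1 ÷ 1.6646 × 0.12287 ÷ 0.073815 = 0.999980
Product ≈ 1 (deviation 0.002%, within rounding noise).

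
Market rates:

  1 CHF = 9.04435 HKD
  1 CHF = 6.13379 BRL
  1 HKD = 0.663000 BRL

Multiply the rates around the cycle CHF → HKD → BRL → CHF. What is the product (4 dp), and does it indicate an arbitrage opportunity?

Around CHF → HKD → BRL → CHF: 1 × 9.04435 × 0.663000 ÷ 6.13379 = 0.977602
Product < 1; profitable direction is CHF → BRL → HKD → CHF.

0.9776 (arbitrage exists)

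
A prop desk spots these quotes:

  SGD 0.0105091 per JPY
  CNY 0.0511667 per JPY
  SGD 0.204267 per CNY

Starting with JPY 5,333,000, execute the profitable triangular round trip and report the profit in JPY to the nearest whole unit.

Profit: JPY 29,305

Profitable loop is JPY → SGD → CNY → JPY:
JPY 5,333,000 × 0.0105091 = SGD 56,045.03
SGD 56,045.03 ÷ 0.204267 = CNY 274,371.44
CNY 274,371.44 ÷ 0.0511667 = JPY 5,362,305
Profit = JPY 5,362,305 − JPY 5,333,000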